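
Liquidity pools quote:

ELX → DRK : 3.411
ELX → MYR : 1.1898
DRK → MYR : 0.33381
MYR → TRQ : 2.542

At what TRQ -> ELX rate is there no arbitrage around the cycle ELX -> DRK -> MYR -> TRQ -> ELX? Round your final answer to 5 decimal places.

Known legs of the cycle: 3.411 × 0.33381 × 2.542 = 2.89438706322
For no arbitrage the full-cycle product must be 1, so the missing rate is 1 / 2.89438706322 ≈ 0.3454963.

0.34550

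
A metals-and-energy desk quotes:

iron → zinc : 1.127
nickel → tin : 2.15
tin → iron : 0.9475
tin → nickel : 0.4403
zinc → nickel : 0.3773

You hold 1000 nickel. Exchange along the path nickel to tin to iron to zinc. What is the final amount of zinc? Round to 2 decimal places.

2295.84

1000 nickel × 2.15 = 2150 tin
2150 tin × 0.9475 = 2037.125 iron
2037.125 iron × 1.127 = 2295.839875 zinc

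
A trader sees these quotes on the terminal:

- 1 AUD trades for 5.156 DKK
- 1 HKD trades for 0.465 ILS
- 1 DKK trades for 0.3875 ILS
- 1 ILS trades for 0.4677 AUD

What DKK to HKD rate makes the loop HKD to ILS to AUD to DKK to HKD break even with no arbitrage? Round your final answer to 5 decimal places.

0.89180

Known legs of the cycle: 0.465 × 0.4677 × 5.156 = 1.121329458
For no arbitrage the full-cycle product must be 1, so the missing rate is 1 / 1.121329458 ≈ 0.8917986.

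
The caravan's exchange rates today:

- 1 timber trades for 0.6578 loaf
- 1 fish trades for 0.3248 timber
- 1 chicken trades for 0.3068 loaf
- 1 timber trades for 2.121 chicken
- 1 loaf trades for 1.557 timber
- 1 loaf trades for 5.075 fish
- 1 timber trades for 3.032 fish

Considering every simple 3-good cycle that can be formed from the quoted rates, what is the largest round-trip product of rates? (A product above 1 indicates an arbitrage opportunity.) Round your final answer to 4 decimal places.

1.0843

timber→loaf→fish→timber: 0.6578 × 5.075 × 0.3248 = 1.08429
chicken→loaf→timber→chicken: 0.3068 × 1.557 × 2.121 = 1.01318
Maximum is timber→loaf→fish→timber at 1.0843; arbitrage exists.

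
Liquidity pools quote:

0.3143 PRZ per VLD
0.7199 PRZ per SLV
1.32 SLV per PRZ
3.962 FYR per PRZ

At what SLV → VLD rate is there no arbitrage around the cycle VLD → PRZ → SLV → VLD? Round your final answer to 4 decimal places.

Known legs of the cycle: 0.3143 × 1.32 = 0.414876
For no arbitrage the full-cycle product must be 1, so the missing rate is 1 / 0.414876 ≈ 2.410359.

2.4104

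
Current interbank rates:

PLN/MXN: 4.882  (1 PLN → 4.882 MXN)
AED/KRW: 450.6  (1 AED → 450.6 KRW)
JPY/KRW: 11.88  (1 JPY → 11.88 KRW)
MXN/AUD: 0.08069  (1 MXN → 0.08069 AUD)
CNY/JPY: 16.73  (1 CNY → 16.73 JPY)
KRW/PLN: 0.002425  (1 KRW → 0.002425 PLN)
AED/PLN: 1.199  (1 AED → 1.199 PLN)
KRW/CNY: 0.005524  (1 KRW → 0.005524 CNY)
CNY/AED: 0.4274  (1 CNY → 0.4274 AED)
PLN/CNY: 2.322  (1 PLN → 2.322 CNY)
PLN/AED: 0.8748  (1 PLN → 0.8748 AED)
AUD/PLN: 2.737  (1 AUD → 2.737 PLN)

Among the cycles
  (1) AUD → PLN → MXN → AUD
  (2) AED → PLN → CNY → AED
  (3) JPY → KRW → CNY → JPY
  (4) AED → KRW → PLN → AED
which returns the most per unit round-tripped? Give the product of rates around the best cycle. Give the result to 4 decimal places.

(1) 2.737 × 4.882 × 0.08069 = 1.07818
(2) 1.199 × 2.322 × 0.4274 = 1.18991
(3) 11.88 × 0.005524 × 16.73 = 1.09791
(4) 450.6 × 0.002425 × 0.8748 = 0.95590
Highest is cycle (2) at 1.1899 (>1, arbitrage).

1.1899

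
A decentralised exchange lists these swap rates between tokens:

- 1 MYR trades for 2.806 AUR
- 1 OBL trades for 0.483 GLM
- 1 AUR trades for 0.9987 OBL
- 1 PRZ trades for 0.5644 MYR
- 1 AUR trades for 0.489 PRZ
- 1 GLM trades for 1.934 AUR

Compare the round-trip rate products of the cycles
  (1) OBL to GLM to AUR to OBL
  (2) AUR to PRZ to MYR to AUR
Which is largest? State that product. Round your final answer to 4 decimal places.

(1) 0.483 × 1.934 × 0.9987 = 0.93291
(2) 0.489 × 0.5644 × 2.806 = 0.77443
Highest is cycle (1) at 0.9329 (≤1, no arbitrage).

0.9329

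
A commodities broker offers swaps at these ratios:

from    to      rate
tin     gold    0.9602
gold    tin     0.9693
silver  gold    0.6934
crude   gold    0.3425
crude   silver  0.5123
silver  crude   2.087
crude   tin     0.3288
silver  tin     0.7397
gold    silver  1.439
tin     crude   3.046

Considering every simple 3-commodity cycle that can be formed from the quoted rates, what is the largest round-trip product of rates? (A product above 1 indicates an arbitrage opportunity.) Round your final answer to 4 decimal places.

crude→silver→tin→crude: 0.5123 × 0.7397 × 3.046 = 1.15428
crude→gold→silver→crude: 0.3425 × 1.439 × 2.087 = 1.02859
tin→gold→silver→tin: 0.9602 × 1.439 × 0.7397 = 1.02206
crude→gold→tin→crude: 0.3425 × 0.9693 × 3.046 = 1.01123
Maximum is crude→silver→tin→crude at 1.1543; arbitrage exists.

1.1543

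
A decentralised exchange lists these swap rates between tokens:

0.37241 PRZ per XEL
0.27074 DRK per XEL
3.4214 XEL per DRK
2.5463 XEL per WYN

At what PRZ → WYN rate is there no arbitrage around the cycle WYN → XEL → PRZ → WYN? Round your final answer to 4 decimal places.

1.0546

Known legs of the cycle: 2.5463 × 0.37241 = 0.948267583
For no arbitrage the full-cycle product must be 1, so the missing rate is 1 / 0.948267583 ≈ 1.054555.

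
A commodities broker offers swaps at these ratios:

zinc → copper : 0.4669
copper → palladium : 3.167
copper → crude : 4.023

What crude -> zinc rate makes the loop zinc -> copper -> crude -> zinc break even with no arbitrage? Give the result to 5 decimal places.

Known legs of the cycle: 0.4669 × 4.023 = 1.8783387
For no arbitrage the full-cycle product must be 1, so the missing rate is 1 / 1.8783387 ≈ 0.5323853.

0.53239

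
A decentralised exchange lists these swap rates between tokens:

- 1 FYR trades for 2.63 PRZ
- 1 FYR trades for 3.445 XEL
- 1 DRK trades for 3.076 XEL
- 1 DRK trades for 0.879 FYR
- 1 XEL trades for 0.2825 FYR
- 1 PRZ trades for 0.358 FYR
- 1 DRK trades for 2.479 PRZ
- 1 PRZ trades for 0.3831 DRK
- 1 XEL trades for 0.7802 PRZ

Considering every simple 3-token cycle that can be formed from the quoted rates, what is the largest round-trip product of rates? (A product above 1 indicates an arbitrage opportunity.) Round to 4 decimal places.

FYR→XEL→PRZ→FYR: 3.445 × 0.7802 × 0.358 = 0.96223
DRK→XEL→PRZ→DRK: 3.076 × 0.7802 × 0.3831 = 0.91940
DRK→FYR→PRZ→DRK: 0.879 × 2.63 × 0.3831 = 0.88564
Maximum is FYR→XEL→PRZ→FYR at 0.9622; no arbitrage — every cycle loses value.

0.9622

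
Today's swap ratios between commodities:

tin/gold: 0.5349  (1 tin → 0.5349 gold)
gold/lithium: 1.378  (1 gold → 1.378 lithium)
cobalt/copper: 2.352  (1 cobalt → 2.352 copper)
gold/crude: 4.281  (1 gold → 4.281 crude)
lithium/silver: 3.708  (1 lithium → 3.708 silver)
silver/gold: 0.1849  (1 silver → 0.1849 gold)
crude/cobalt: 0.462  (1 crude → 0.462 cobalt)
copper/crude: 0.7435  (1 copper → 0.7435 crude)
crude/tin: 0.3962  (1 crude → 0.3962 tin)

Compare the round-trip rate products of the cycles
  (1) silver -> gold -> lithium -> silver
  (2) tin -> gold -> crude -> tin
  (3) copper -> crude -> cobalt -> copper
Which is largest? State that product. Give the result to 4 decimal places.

0.9448

(1) 0.1849 × 1.378 × 3.708 = 0.94477
(2) 0.5349 × 4.281 × 0.3962 = 0.90726
(3) 0.7435 × 0.462 × 2.352 = 0.80790
Highest is cycle (1) at 0.9448 (≤1, no arbitrage).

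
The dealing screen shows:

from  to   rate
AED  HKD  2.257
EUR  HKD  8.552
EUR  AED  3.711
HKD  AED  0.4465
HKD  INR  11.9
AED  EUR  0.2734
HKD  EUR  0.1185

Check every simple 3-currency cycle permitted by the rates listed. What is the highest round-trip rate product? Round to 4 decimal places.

AED→EUR→HKD→AED: 0.2734 × 8.552 × 0.4465 = 1.04397
AED→HKD→EUR→AED: 2.257 × 0.1185 × 3.711 = 0.99252
Maximum is AED→EUR→HKD→AED at 1.0440; arbitrage exists.

1.0440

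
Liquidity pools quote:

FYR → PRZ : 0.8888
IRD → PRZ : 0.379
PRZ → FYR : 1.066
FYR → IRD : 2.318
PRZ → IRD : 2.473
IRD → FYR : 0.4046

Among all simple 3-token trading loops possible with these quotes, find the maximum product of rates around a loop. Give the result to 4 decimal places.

IRD→PRZ→FYR→IRD: 0.379 × 1.066 × 2.318 = 0.93650
IRD→FYR→PRZ→IRD: 0.4046 × 0.8888 × 2.473 = 0.88931
Maximum is IRD→PRZ→FYR→IRD at 0.9365; no arbitrage — every cycle loses value.

0.9365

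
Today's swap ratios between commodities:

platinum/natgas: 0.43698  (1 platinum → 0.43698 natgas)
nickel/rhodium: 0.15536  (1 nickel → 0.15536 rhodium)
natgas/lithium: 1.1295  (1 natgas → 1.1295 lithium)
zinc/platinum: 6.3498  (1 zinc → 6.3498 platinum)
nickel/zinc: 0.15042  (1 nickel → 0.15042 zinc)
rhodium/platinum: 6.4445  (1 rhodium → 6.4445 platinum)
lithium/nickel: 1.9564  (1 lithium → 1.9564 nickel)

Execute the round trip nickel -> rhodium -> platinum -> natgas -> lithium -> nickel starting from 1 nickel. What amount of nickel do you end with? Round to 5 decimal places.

1 nickel × 0.15536 = 0.15536 rhodium
0.15536 rhodium × 6.4445 = 1.00121752 platinum
1.00121752 platinum × 0.43698 = 0.4375120318896 natgas
0.4375120318896 natgas × 1.1295 = 0.4941698400193032 lithium
0.4941698400193032 lithium × 1.9564 = 0.96679387501376478048 nickel

0.96679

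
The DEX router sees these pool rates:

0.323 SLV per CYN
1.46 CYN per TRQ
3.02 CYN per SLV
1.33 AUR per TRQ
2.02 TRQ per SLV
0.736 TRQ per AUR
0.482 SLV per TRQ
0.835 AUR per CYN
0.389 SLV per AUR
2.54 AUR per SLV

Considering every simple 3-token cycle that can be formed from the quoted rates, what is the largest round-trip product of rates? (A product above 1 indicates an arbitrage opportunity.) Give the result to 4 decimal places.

1.0451

AUR→SLV→TRQ→AUR: 0.389 × 2.02 × 1.33 = 1.04509
AUR→SLV→CYN→AUR: 0.389 × 3.02 × 0.835 = 0.98094
SLV→TRQ→CYN→SLV: 2.02 × 1.46 × 0.323 = 0.95259
AUR→TRQ→SLV→AUR: 0.736 × 0.482 × 2.54 = 0.90107
AUR→TRQ→CYN→AUR: 0.736 × 1.46 × 0.835 = 0.89726
Maximum is AUR→SLV→TRQ→AUR at 1.0451; arbitrage exists.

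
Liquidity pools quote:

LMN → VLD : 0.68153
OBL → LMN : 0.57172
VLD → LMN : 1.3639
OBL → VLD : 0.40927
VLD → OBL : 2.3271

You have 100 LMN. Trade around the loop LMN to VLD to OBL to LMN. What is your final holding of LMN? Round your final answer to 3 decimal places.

100 LMN × 0.68153 = 68.153 VLD
68.153 VLD × 2.3271 = 158.5988463 OBL
158.5988463 OBL × 0.57172 = 90.674132406636 LMN

90.674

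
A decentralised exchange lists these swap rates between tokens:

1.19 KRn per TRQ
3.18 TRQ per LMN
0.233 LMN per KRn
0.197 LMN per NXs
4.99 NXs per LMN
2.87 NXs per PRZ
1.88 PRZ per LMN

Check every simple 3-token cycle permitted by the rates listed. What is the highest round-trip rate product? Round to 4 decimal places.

NXs→LMN→PRZ→NXs: 0.197 × 1.88 × 2.87 = 1.06293
LMN→TRQ→KRn→LMN: 3.18 × 1.19 × 0.233 = 0.88172
Maximum is NXs→LMN→PRZ→NXs at 1.0629; arbitrage exists.

1.0629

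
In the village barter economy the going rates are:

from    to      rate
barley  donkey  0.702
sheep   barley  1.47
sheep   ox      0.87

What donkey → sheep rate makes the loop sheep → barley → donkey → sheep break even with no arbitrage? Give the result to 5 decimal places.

Known legs of the cycle: 1.47 × 0.702 = 1.03194
For no arbitrage the full-cycle product must be 1, so the missing rate is 1 / 1.03194 ≈ 0.9690486.

0.96905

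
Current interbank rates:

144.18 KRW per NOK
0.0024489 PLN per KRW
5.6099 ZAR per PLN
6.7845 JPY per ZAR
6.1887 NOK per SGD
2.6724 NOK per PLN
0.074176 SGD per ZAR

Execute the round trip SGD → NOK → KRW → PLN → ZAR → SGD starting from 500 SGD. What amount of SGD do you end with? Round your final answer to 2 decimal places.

500 SGD × 6.1887 = 3094.35 NOK
3094.35 NOK × 144.18 = 446143.383 KRW
446143.383 KRW × 0.0024489 = 1092.5605306287 PLN
1092.5605306287 PLN × 5.6099 = 6129.15532077394413 ZAR
6129.15532077394413 ZAR × 0.074176 = 454.63622507372807978688 SGD

454.64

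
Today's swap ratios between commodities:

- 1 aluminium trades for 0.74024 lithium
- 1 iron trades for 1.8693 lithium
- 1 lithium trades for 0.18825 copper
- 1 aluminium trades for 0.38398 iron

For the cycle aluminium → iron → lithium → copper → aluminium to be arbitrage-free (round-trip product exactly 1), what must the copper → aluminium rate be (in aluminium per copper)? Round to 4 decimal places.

7.4008

Known legs of the cycle: 0.38398 × 1.8693 × 0.18825 = 0.1351209204855
For no arbitrage the full-cycle product must be 1, so the missing rate is 1 / 0.1351209204855 ≈ 7.400778.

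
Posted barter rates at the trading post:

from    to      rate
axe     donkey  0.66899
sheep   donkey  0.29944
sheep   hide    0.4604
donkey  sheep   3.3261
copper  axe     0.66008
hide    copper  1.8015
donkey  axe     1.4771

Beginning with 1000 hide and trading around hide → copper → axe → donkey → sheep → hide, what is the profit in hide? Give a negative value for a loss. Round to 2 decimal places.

218.21

1000 hide × 1.8015 = 1801.5 copper
1801.5 copper × 0.66008 = 1189.13412 axe
1189.13412 axe × 0.66899 = 795.5188349388 donkey
795.5188349388 donkey × 3.3261 = 2645.97519688994268 sheep
2645.97519688994268 sheep × 0.4604 = 1218.206980648129609872 hide
Net change: 1218.206980648129609872 − 1000 = 218.206980648129609872 hide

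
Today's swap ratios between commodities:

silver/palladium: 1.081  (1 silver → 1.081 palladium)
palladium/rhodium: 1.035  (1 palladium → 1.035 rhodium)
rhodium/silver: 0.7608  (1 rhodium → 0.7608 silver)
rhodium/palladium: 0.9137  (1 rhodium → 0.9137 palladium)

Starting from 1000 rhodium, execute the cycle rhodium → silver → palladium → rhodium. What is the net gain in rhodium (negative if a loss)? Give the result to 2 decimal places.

-148.79

1000 rhodium × 0.7608 = 760.8 silver
760.8 silver × 1.081 = 822.4248 palladium
822.4248 palladium × 1.035 = 851.209668 rhodium
Net change: 851.209668 − 1000 = -148.790332 rhodium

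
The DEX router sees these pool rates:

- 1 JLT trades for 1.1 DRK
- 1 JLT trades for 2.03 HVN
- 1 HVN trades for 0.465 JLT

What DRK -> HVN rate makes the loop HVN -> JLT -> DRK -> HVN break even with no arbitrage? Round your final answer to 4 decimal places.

1.9550

Known legs of the cycle: 0.465 × 1.1 = 0.5115
For no arbitrage the full-cycle product must be 1, so the missing rate is 1 / 0.5115 ≈ 1.955034.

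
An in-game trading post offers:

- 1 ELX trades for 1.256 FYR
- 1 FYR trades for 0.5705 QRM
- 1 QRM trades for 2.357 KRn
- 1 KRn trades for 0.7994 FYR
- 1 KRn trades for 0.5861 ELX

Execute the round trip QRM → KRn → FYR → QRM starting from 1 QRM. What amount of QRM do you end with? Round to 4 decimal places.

1 QRM × 2.357 = 2.357 KRn
2.357 KRn × 0.7994 = 1.8841858 FYR
1.8841858 FYR × 0.5705 = 1.0749279989 QRM

1.0749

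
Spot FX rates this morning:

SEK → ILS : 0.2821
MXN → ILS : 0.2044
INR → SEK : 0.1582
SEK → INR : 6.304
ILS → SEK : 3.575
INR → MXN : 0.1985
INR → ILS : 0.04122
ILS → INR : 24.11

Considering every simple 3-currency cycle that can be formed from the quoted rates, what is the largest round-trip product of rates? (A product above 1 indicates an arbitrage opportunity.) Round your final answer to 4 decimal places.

SEK→ILS→INR→SEK: 0.2821 × 24.11 × 0.1582 = 1.07599
MXN→ILS→INR→MXN: 0.2044 × 24.11 × 0.1985 = 0.97822
SEK→INR→ILS→SEK: 6.304 × 0.04122 × 3.575 = 0.92897
Maximum is SEK→ILS→INR→SEK at 1.0760; arbitrage exists.

1.0760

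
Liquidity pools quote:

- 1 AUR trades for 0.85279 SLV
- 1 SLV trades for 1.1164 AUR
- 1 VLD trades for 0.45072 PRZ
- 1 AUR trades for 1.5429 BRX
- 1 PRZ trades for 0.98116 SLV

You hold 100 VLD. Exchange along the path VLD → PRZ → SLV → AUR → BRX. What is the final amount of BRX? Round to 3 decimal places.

76.174

100 VLD × 0.45072 = 45.072 PRZ
45.072 PRZ × 0.98116 = 44.22284352 SLV
44.22284352 SLV × 1.1164 = 49.370382505728 AUR
49.370382505728 AUR × 1.5429 = 76.1735631680877312 BRX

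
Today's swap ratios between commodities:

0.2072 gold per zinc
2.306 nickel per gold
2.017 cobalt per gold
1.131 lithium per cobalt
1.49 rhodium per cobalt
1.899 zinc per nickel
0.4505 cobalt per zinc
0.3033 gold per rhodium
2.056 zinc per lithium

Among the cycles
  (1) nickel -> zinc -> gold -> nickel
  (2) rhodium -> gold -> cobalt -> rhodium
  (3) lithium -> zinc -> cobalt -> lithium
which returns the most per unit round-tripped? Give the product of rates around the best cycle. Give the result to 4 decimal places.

1.0476

(1) 1.899 × 0.2072 × 2.306 = 0.90735
(2) 0.3033 × 2.017 × 1.49 = 0.91152
(3) 2.056 × 0.4505 × 1.131 = 1.04756
Highest is cycle (3) at 1.0476 (>1, arbitrage).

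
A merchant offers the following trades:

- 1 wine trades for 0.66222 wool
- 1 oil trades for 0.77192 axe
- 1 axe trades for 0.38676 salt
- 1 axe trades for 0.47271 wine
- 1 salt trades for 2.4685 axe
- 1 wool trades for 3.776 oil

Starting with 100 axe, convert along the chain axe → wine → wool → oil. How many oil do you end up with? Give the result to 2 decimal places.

118.20

100 axe × 0.47271 = 47.271 wine
47.271 wine × 0.66222 = 31.30380162 wool
31.30380162 wool × 3.776 = 118.20315491712 oil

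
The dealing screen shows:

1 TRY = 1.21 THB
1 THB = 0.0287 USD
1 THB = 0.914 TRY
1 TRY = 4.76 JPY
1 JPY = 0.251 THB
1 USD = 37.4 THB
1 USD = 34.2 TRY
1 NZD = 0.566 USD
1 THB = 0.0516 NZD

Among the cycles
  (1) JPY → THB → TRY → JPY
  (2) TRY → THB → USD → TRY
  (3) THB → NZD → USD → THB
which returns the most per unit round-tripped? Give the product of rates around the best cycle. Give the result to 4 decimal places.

(1) 0.251 × 0.914 × 4.76 = 1.09201
(2) 1.21 × 0.0287 × 34.2 = 1.18766
(3) 0.0516 × 0.566 × 37.4 = 1.09229
Highest is cycle (2) at 1.1877 (>1, arbitrage).

1.1877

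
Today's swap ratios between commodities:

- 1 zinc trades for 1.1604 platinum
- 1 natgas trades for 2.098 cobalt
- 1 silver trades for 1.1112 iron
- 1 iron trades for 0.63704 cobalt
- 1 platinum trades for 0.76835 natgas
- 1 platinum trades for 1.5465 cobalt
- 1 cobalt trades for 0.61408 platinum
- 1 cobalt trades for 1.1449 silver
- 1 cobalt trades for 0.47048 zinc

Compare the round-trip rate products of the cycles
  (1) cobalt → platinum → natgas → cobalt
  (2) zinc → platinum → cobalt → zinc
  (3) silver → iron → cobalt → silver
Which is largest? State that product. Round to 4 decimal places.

0.9899

(1) 0.61408 × 0.76835 × 2.098 = 0.98990
(2) 1.1604 × 1.5465 × 0.47048 = 0.84430
(3) 1.1112 × 0.63704 × 1.1449 = 0.81045
Highest is cycle (1) at 0.9899 (≤1, no arbitrage).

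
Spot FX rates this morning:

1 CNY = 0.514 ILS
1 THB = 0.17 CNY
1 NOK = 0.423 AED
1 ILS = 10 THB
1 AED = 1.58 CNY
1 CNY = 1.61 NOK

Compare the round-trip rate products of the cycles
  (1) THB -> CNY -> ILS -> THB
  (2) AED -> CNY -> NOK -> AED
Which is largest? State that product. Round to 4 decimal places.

(1) 0.17 × 0.514 × 10 = 0.87380
(2) 1.58 × 1.61 × 0.423 = 1.07603
Highest is cycle (2) at 1.0760 (>1, arbitrage).

1.0760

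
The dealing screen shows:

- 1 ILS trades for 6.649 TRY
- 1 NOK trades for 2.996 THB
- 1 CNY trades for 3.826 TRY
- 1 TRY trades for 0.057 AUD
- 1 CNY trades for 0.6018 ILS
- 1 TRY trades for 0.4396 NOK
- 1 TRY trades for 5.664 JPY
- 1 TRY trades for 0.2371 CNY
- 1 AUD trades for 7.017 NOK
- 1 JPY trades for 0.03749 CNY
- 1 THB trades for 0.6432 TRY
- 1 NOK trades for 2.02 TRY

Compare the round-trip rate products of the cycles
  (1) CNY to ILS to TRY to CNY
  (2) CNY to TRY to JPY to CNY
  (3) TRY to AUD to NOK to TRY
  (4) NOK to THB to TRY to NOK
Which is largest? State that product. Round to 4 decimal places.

(1) 0.6018 × 6.649 × 0.2371 = 0.94872
(2) 3.826 × 5.664 × 0.03749 = 0.81243
(3) 0.057 × 7.017 × 2.02 = 0.80794
(4) 2.996 × 0.6432 × 0.4396 = 0.84712
Highest is cycle (1) at 0.9487 (≤1, no arbitrage).

0.9487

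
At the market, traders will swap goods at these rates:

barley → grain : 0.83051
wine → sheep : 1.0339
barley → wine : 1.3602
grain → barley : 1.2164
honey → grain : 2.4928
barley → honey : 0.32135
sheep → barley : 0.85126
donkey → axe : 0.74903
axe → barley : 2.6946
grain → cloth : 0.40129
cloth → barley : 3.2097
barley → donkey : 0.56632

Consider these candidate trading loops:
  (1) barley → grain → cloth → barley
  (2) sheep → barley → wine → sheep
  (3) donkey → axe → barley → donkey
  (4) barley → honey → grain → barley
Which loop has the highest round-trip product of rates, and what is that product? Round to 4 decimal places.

1.1971

(1) 0.83051 × 0.40129 × 3.2097 = 1.06971
(2) 0.85126 × 1.3602 × 1.0339 = 1.19714
(3) 0.74903 × 2.6946 × 0.56632 = 1.14302
(4) 0.32135 × 2.4928 × 1.2164 = 0.97441
Highest is cycle (2) at 1.1971 (>1, arbitrage).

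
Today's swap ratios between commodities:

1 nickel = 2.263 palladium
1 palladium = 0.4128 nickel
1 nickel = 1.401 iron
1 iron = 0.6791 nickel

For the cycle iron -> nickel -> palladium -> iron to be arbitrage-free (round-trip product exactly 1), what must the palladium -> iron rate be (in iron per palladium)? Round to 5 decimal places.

Known legs of the cycle: 0.6791 × 2.263 = 1.5368033
For no arbitrage the full-cycle product must be 1, so the missing rate is 1 / 1.5368033 ≈ 0.6507014.

0.65070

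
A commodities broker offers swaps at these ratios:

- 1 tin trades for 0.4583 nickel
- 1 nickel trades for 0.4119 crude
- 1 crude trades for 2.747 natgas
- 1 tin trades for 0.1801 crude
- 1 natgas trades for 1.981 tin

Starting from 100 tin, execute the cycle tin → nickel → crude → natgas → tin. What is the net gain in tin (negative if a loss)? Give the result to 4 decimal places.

100 tin × 0.4583 = 45.83 nickel
45.83 nickel × 0.4119 = 18.877377 crude
18.877377 crude × 2.747 = 51.856154619 natgas
51.856154619 natgas × 1.981 = 102.727042300239 tin
Net change: 102.727042300239 − 100 = 2.727042300239 tin

2.7270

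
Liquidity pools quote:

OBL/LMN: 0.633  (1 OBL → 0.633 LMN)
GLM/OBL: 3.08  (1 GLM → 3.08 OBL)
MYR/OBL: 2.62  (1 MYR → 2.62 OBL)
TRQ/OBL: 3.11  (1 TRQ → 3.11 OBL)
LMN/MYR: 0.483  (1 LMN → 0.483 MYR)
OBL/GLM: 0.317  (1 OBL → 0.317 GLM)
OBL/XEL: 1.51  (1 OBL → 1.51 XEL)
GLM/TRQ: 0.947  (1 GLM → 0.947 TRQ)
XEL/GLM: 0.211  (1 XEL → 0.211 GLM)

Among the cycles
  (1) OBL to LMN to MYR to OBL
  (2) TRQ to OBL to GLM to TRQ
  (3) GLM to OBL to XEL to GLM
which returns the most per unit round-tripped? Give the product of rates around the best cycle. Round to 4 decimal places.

0.9813

(1) 0.633 × 0.483 × 2.62 = 0.80104
(2) 3.11 × 0.317 × 0.947 = 0.93362
(3) 3.08 × 1.51 × 0.211 = 0.98132
Highest is cycle (3) at 0.9813 (≤1, no arbitrage).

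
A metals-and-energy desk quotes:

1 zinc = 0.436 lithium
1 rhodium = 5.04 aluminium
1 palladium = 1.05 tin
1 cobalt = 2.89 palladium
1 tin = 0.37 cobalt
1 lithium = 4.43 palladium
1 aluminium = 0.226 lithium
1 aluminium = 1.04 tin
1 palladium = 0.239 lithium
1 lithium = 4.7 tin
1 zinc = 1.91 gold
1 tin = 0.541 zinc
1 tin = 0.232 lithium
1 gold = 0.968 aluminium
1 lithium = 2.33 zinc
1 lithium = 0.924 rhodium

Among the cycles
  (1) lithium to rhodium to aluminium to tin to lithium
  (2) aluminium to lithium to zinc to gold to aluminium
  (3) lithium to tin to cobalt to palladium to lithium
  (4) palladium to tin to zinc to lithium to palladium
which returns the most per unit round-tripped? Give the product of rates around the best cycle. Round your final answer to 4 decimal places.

(1) 0.924 × 5.04 × 1.04 × 0.232 = 1.12363
(2) 0.226 × 2.33 × 1.91 × 0.968 = 0.97358
(3) 4.7 × 0.37 × 2.89 × 0.239 = 1.20114
(4) 1.05 × 0.541 × 0.436 × 4.43 = 1.09718
Highest is cycle (3) at 1.2011 (>1, arbitrage).

1.2011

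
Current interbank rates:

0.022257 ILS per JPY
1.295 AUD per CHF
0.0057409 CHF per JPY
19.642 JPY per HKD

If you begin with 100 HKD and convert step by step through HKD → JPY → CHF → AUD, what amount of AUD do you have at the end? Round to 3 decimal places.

100 HKD × 19.642 = 1964.2 JPY
1964.2 JPY × 0.0057409 = 11.27627578 CHF
11.27627578 CHF × 1.295 = 14.6027771351 AUD

14.603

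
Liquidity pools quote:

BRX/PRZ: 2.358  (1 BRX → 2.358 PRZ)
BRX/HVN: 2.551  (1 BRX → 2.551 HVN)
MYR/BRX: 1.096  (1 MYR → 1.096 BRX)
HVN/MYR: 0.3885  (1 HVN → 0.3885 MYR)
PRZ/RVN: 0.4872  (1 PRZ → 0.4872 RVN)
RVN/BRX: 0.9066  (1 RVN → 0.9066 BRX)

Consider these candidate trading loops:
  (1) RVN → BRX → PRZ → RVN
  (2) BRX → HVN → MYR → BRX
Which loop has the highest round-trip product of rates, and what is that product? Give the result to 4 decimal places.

(1) 0.9066 × 2.358 × 0.4872 = 1.04152
(2) 2.551 × 0.3885 × 1.096 = 1.08621
Highest is cycle (2) at 1.0862 (>1, arbitrage).

1.0862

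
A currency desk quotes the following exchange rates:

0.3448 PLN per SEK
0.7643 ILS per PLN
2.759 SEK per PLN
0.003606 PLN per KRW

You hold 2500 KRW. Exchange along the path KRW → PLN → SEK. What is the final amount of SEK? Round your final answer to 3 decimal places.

24.872

2500 KRW × 0.003606 = 9.015 PLN
9.015 PLN × 2.759 = 24.872385 SEK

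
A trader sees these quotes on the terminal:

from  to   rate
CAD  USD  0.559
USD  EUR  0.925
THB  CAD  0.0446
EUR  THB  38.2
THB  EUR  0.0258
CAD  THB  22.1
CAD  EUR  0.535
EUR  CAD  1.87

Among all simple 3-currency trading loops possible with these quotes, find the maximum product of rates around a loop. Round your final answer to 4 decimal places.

1.0662

CAD→THB→EUR→CAD: 22.1 × 0.0258 × 1.87 = 1.06624
USD→EUR→CAD→USD: 0.925 × 1.87 × 0.559 = 0.96693
CAD→EUR→THB→CAD: 0.535 × 38.2 × 0.0446 = 0.91149
Maximum is CAD→THB→EUR→CAD at 1.0662; arbitrage exists.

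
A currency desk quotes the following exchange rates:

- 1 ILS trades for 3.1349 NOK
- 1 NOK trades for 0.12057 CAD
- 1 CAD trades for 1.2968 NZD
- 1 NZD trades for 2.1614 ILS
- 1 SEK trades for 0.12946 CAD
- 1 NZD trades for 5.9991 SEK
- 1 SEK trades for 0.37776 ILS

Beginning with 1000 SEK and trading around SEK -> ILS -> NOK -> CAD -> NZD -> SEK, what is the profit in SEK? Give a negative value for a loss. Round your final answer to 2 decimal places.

1000 SEK × 0.37776 = 377.76 ILS
377.76 ILS × 3.1349 = 1184.239824 NOK
1184.239824 NOK × 0.12057 = 142.78379557968 CAD
142.78379557968 CAD × 1.2968 = 185.162026107729024 NZD
185.162026107729024 NZD × 5.9991 = 1110.8055108228771878784 SEK
Net change: 1110.8055108228771878784 − 1000 = 110.8055108228771878784 SEK

110.81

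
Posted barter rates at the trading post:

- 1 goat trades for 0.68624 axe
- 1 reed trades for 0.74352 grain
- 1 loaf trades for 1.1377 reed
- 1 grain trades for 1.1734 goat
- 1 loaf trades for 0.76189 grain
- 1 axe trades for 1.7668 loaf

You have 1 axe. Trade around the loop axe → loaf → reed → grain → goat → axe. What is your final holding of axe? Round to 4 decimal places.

1 axe × 1.7668 = 1.7668 loaf
1.7668 loaf × 1.1377 = 2.01008836 reed
2.01008836 reed × 0.74352 = 1.4945408974272 grain
1.4945408974272 grain × 1.1734 = 1.75369428904107648 goat
1.75369428904107648 goat × 0.68624 = 1.2034551689115483236352 axe

1.2035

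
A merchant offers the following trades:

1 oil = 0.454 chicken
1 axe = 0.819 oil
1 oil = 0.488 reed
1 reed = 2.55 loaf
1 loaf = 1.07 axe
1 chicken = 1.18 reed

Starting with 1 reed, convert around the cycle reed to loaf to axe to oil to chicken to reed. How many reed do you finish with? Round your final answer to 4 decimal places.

1 reed × 2.55 = 2.55 loaf
2.55 loaf × 1.07 = 2.7285 axe
2.7285 axe × 0.819 = 2.2346415 oil
2.2346415 oil × 0.454 = 1.014527241 chicken
1.014527241 chicken × 1.18 = 1.19714214438 reed

1.1971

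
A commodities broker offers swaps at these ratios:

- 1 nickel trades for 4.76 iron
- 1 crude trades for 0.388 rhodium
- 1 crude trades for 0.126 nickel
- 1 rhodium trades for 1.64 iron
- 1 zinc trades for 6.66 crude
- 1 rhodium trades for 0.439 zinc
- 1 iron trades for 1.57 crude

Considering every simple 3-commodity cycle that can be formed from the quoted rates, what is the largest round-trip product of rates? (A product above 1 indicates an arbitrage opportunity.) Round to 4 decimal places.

zinc→crude→rhodium→zinc: 6.66 × 0.388 × 0.439 = 1.13441
iron→crude→rhodium→iron: 1.57 × 0.388 × 1.64 = 0.99902
iron→crude→nickel→iron: 1.57 × 0.126 × 4.76 = 0.94162
Maximum is zinc→crude→rhodium→zinc at 1.1344; arbitrage exists.

1.1344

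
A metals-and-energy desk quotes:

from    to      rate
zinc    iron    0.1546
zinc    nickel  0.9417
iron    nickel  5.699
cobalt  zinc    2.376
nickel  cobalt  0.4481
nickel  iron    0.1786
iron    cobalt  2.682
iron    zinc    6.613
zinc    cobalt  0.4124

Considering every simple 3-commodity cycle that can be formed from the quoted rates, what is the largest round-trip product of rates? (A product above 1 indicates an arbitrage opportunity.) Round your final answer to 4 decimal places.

nickel→iron→zinc→nickel: 0.1786 × 6.613 × 0.9417 = 1.11222
nickel→cobalt→zinc→nickel: 0.4481 × 2.376 × 0.9417 = 1.00261
cobalt→zinc→iron→cobalt: 2.376 × 0.1546 × 2.682 = 0.98518
Maximum is nickel→iron→zinc→nickel at 1.1122; arbitrage exists.

1.1122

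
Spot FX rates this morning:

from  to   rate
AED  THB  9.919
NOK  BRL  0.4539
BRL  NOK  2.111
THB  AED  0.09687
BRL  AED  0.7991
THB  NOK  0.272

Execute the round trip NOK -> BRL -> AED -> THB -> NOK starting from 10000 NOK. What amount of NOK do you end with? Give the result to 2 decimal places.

10000 NOK × 0.4539 = 4539 BRL
4539 BRL × 0.7991 = 3627.1149 AED
3627.1149 AED × 9.919 = 35977.3526931 THB
35977.3526931 THB × 0.272 = 9785.8399325232 NOK

9785.84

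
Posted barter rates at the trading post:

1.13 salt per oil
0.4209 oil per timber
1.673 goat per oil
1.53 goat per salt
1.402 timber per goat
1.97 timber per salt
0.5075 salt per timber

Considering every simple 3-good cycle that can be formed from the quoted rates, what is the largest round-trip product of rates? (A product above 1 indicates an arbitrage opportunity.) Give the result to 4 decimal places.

1.0886

timber→salt→goat→timber: 0.5075 × 1.53 × 1.402 = 1.08862
oil→goat→timber→oil: 1.673 × 1.402 × 0.4209 = 0.98724
oil→salt→timber→oil: 1.13 × 1.97 × 0.4209 = 0.93697
Maximum is timber→salt→goat→timber at 1.0886; arbitrage exists.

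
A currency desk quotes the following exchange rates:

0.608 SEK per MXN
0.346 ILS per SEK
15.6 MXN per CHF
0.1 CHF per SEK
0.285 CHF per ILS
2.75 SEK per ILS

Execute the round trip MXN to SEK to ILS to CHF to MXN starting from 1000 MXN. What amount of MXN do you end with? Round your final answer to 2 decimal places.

935.30

1000 MXN × 0.608 = 608 SEK
608 SEK × 0.346 = 210.368 ILS
210.368 ILS × 0.285 = 59.95488 CHF
59.95488 CHF × 15.6 = 935.296128 MXN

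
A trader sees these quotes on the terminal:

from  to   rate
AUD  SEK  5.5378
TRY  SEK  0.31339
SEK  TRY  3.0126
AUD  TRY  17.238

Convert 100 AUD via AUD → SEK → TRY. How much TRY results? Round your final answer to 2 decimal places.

100 AUD × 5.5378 = 553.78 SEK
553.78 SEK × 3.0126 = 1668.317628 TRY

1668.32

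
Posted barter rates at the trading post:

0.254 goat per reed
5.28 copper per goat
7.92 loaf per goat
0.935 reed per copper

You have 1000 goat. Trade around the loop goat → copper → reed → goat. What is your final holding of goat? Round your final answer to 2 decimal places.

1253.95

1000 goat × 5.28 = 5280 copper
5280 copper × 0.935 = 4936.8 reed
4936.8 reed × 0.254 = 1253.9472 goat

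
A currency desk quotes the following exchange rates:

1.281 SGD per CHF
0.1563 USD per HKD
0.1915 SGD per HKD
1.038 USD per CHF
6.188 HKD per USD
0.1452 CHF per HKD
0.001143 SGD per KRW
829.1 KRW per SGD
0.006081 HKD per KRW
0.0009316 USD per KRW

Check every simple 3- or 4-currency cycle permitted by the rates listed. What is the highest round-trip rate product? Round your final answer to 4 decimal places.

0.9655

SGD→KRW→HKD→SGD: 829.1 × 0.006081 × 0.1915 = 0.96550
SGD→KRW→HKD→CHF→SGD: 829.1 × 0.006081 × 0.1452 × 1.281 = 0.93777
USD→HKD→CHF→USD: 6.188 × 0.1452 × 1.038 = 0.93264
USD→HKD→SGD→KRW→USD: 6.188 × 0.1915 × 829.1 × 0.0009316 = 0.91528
Maximum is SGD→KRW→HKD→SGD at 0.9655; no arbitrage — every cycle loses value.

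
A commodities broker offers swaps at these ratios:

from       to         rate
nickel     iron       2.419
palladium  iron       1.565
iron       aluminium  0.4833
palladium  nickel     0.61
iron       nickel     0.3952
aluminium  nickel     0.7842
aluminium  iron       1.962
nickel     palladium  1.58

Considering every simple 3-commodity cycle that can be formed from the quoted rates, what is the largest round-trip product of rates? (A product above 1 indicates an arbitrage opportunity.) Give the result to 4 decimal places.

iron→nickel→palladium→iron: 0.3952 × 1.58 × 1.565 = 0.97721
iron→aluminium→nickel→iron: 0.4833 × 0.7842 × 2.419 = 0.91681
Maximum is iron→nickel→palladium→iron at 0.9772; no arbitrage — every cycle loses value.

0.9772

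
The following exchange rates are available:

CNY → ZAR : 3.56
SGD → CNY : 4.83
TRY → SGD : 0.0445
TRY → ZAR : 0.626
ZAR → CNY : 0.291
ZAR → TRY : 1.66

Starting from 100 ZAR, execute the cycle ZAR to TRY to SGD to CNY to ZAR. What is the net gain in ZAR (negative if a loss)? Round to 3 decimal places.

27.018

100 ZAR × 1.66 = 166 TRY
166 TRY × 0.0445 = 7.387 SGD
7.387 SGD × 4.83 = 35.67921 CNY
35.67921 CNY × 3.56 = 127.0179876 ZAR
Net change: 127.0179876 − 100 = 27.0179876 ZAR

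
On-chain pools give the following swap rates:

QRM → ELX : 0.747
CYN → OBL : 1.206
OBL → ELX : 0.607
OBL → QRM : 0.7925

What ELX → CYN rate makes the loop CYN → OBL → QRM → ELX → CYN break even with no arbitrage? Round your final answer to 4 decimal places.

1.4007

Known legs of the cycle: 1.206 × 0.7925 × 0.747 = 0.713948985
For no arbitrage the full-cycle product must be 1, so the missing rate is 1 / 0.713948985 ≈ 1.400660.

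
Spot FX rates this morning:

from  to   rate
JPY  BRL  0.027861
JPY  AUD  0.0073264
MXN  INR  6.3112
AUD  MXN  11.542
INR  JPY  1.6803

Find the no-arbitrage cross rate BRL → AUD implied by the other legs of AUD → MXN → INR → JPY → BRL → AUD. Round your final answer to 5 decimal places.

0.29324

Known legs of the cycle: 11.542 × 6.3112 × 1.6803 × 0.027861 = 3.41017401392215632
For no arbitrage the full-cycle product must be 1, so the missing rate is 1 / 3.41017401392215632 ≈ 0.2932402.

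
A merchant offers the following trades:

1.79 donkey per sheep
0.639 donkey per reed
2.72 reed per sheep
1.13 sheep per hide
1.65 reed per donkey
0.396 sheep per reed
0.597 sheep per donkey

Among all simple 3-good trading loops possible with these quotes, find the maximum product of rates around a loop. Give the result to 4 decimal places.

1.1696

donkey→reed→sheep→donkey: 1.65 × 0.396 × 1.79 = 1.16959
donkey→sheep→reed→donkey: 0.597 × 2.72 × 0.639 = 1.03763
Maximum is donkey→reed→sheep→donkey at 1.1696; arbitrage exists.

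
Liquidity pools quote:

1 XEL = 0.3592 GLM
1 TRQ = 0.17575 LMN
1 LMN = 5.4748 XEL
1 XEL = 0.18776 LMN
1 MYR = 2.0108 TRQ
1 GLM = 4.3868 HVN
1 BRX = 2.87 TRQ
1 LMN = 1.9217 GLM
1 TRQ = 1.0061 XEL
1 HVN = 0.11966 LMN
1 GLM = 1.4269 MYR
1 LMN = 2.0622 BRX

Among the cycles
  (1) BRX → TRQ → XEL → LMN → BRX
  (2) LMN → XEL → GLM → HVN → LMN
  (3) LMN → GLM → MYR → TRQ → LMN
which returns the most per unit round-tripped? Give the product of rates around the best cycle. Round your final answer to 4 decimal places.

(1) 2.87 × 1.0061 × 0.18776 × 2.0622 = 1.11804
(2) 5.4748 × 0.3592 × 4.3868 × 0.11966 = 1.03229
(3) 1.9217 × 1.4269 × 2.0108 × 0.17575 = 0.96904
Highest is cycle (1) at 1.1180 (>1, arbitrage).

1.1180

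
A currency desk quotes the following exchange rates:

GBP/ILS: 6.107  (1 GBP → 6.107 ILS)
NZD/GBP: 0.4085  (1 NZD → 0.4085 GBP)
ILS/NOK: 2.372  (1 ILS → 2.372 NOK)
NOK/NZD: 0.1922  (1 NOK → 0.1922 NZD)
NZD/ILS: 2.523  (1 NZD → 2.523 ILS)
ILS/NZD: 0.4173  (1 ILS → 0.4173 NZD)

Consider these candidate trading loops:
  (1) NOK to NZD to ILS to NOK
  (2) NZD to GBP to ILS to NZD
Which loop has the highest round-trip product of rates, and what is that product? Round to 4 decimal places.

1.1502

(1) 0.1922 × 2.523 × 2.372 = 1.15023
(2) 0.4085 × 6.107 × 0.4173 = 1.04104
Highest is cycle (1) at 1.1502 (>1, arbitrage).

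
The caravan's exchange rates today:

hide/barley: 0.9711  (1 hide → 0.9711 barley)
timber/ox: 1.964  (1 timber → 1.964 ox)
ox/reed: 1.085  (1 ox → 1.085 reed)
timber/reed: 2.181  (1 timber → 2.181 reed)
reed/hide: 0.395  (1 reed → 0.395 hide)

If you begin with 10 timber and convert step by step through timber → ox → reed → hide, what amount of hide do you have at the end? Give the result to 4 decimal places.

10 timber × 1.964 = 19.64 ox
19.64 ox × 1.085 = 21.3094 reed
21.3094 reed × 0.395 = 8.417213 hide

8.4172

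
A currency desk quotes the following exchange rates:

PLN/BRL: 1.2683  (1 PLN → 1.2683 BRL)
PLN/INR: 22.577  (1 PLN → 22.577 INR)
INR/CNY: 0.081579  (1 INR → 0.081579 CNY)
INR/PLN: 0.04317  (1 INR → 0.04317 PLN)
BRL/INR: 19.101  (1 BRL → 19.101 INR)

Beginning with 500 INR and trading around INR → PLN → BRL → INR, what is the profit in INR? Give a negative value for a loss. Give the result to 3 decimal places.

22.914

500 INR × 0.04317 = 21.585 PLN
21.585 PLN × 1.2683 = 27.3762555 BRL
27.3762555 BRL × 19.101 = 522.9138563055 INR
Net change: 522.9138563055 − 500 = 22.9138563055 INR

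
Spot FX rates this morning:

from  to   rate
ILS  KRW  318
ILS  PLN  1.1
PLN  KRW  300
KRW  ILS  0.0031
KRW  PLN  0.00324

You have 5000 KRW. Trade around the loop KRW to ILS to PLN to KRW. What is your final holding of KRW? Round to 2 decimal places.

5000 KRW × 0.0031 = 15.5 ILS
15.5 ILS × 1.1 = 17.05 PLN
17.05 PLN × 300 = 5115 KRW

5115.00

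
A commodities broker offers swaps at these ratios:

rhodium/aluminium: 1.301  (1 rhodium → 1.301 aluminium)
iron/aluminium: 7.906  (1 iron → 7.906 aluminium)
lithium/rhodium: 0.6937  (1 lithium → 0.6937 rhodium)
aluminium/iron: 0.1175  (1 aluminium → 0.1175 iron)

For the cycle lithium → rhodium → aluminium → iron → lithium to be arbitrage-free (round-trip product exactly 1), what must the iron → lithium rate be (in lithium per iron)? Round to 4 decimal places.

9.4300

Known legs of the cycle: 0.6937 × 1.301 × 0.1175 = 0.10604418475
For no arbitrage the full-cycle product must be 1, so the missing rate is 1 / 0.10604418475 ≈ 9.430031.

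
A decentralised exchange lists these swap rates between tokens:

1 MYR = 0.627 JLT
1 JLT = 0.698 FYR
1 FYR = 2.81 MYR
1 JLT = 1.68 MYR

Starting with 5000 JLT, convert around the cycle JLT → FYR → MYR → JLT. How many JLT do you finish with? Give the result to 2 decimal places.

5000 JLT × 0.698 = 3490 FYR
3490 FYR × 2.81 = 9806.9 MYR
9806.9 MYR × 0.627 = 6148.9263 JLT

6148.93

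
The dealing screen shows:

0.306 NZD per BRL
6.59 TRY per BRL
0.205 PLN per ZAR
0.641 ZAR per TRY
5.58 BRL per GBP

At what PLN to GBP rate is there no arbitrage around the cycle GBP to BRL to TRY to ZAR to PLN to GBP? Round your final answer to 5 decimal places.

Known legs of the cycle: 5.58 × 6.59 × 0.641 × 0.205 = 4.832050941
For no arbitrage the full-cycle product must be 1, so the missing rate is 1 / 4.832050941 ≈ 0.2069515.

0.20695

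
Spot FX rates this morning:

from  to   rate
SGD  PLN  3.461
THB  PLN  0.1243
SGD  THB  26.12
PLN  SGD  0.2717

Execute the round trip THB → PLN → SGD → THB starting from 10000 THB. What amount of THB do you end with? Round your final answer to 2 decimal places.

10000 THB × 0.1243 = 1243 PLN
1243 PLN × 0.2717 = 337.7231 SGD
337.7231 SGD × 26.12 = 8821.327372 THB

8821.33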